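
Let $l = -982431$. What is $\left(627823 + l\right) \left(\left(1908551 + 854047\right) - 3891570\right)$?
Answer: $400342502976$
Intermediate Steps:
$\left(627823 + l\right) \left(\left(1908551 + 854047\right) - 3891570\right) = \left(627823 - 982431\right) \left(\left(1908551 + 854047\right) - 3891570\right) = - 354608 \left(2762598 - 3891570\right) = \left(-354608\right) \left(-1128972\right) = 400342502976$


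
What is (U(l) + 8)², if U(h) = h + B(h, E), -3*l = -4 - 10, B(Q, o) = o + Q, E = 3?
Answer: 3721/9 ≈ 413.44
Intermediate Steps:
B(Q, o) = Q + o
l = 14/3 (l = -(-4 - 10)/3 = -⅓*(-14) = 14/3 ≈ 4.6667)
U(h) = 3 + 2*h (U(h) = h + (h + 3) = h + (3 + h) = 3 + 2*h)
(U(l) + 8)² = ((3 + 2*(14/3)) + 8)² = ((3 + 28/3) + 8)² = (37/3 + 8)² = (61/3)² = 3721/9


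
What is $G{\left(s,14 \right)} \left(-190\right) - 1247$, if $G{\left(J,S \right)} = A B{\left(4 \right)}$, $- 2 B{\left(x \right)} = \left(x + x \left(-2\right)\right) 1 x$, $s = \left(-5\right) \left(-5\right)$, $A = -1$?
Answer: $273$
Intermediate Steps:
$s = 25$
$B{\left(x \right)} = \frac{x^{2}}{2}$ ($B{\left(x \right)} = - \frac{\left(x + x \left(-2\right)\right) 1 x}{2} = - \frac{\left(x - 2 x\right) 1 x}{2} = - \frac{- x 1 x}{2} = - \frac{- x x}{2} = - \frac{\left(-1\right) x^{2}}{2} = \frac{x^{2}}{2}$)
$G{\left(J,S \right)} = -8$ ($G{\left(J,S \right)} = - \frac{4^{2}}{2} = - \frac{16}{2} = \left(-1\right) 8 = -8$)
$G{\left(s,14 \right)} \left(-190\right) - 1247 = \left(-8\right) \left(-190\right) - 1247 = 1520 - 1247 = 273$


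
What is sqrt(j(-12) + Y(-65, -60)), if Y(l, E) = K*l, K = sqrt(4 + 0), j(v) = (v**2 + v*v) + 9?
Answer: sqrt(167) ≈ 12.923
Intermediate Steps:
j(v) = 9 + 2*v**2 (j(v) = (v**2 + v**2) + 9 = 2*v**2 + 9 = 9 + 2*v**2)
K = 2 (K = sqrt(4) = 2)
Y(l, E) = 2*l
sqrt(j(-12) + Y(-65, -60)) = sqrt((9 + 2*(-12)**2) + 2*(-65)) = sqrt((9 + 2*144) - 130) = sqrt((9 + 288) - 130) = sqrt(297 - 130) = sqrt(167)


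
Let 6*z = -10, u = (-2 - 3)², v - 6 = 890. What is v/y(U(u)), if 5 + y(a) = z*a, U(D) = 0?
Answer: -896/5 ≈ -179.20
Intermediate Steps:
v = 896 (v = 6 + 890 = 896)
u = 25 (u = (-5)² = 25)
z = -5/3 (z = (⅙)*(-10) = -5/3 ≈ -1.6667)
y(a) = -5 - 5*a/3
v/y(U(u)) = 896/(-5 - 5/3*0) = 896/(-5 + 0) = 896/(-5) = 896*(-⅕) = -896/5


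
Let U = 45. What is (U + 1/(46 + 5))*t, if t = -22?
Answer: -50512/51 ≈ -990.43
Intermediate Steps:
(U + 1/(46 + 5))*t = (45 + 1/(46 + 5))*(-22) = (45 + 1/51)*(-22) = (2296/51)*(-22) = -50512/51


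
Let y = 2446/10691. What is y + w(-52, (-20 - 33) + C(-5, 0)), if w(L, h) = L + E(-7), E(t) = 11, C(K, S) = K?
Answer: -435885/10691 ≈ -40.771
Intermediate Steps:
w(L, h) = 11 + L (w(L, h) = L + 11 = 11 + L)
y = 2446/10691 (y = 2446*(1/10691) = 2446/10691 ≈ 0.22879)
y + w(-52, (-20 - 33) + C(-5, 0)) = 2446/10691 + (11 - 52) = 2446/10691 - 41 = -435885/10691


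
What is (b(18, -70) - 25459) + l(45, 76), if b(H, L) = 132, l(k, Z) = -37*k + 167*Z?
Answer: -14300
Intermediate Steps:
(b(18, -70) - 25459) + l(45, 76) = (132 - 25459) + (-37*45 + 167*76) = -25327 + (-1665 + 12692) = -25327 + 11027 = -14300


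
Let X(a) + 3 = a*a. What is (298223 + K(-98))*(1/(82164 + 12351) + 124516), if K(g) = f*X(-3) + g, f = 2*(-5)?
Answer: 233854441583411/6301 ≈ 3.7114e+10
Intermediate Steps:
f = -10
X(a) = -3 + a² (X(a) = -3 + a*a = -3 + a²)
K(g) = -60 + g (K(g) = -10*(-3 + (-3)²) + g = -10*(-3 + 9) + g = -10*6 + g = -60 + g)
(298223 + K(-98))*(1/(82164 + 12351) + 124516) = (298223 + (-60 - 98))*(1/(82164 + 12351) + 124516) = (298223 - 158)*(1/94515 + 124516) = 298065*(1/94515 + 124516) = 298065*(11768629741/94515) = 233854441583411/6301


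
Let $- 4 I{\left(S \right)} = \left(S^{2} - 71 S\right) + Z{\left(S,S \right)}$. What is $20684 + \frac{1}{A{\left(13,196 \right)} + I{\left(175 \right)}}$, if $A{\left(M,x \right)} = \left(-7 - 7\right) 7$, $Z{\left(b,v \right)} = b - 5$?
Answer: $\frac{194036602}{9381} \approx 20684.0$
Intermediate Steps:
$Z{\left(b,v \right)} = -5 + b$
$A{\left(M,x \right)} = -98$ ($A{\left(M,x \right)} = \left(-14\right) 7 = -98$)
$I{\left(S \right)} = \frac{5}{4} - \frac{S^{2}}{4} + \frac{35 S}{2}$ ($I{\left(S \right)} = - \frac{\left(S^{2} - 71 S\right) + \left(-5 + S\right)}{4} = - \frac{-5 + S^{2} - 70 S}{4} = \frac{5}{4} - \frac{S^{2}}{4} + \frac{35 S}{2}$)
$20684 + \frac{1}{A{\left(13,196 \right)} + I{\left(175 \right)}} = 20684 + \frac{1}{-98 + \left(\frac{5}{4} - \frac{175^{2}}{4} + \frac{35}{2} \cdot 175\right)} = 20684 + \frac{1}{-98 + \left(\frac{5}{4} - \frac{30625}{4} + \frac{6125}{2}\right)} = 20684 + \frac{1}{-98 - \frac{9185}{2}} = 20684 + \frac{1}{- \frac{9381}{2}} = 20684 - \frac{2}{9381} = \frac{194036602}{9381}$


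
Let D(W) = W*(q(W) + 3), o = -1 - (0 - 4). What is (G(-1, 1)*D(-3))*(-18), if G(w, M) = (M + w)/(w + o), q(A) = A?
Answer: 0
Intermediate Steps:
o = 3 (o = -1 - 1*(-4) = -1 + 4 = 3)
D(W) = W*(3 + W) (D(W) = W*(W + 3) = W*(3 + W))
G(w, M) = (M + w)/(3 + w) (G(w, M) = (M + w)/(w + 3) = (M + w)/(3 + w))
(G(-1, 1)*D(-3))*(-18) = (((1 - 1)/(3 - 1))*(-3*(3 - 3)))*(-18) = ((0/2)*(-3*0))*(-18) = (((1/2)*0)*0)*(-18) = (0*0)*(-18) = 0*(-18) = 0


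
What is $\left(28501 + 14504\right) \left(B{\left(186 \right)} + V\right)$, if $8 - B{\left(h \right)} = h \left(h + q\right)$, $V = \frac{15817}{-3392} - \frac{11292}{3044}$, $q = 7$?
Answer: $- \frac{3985054025919165}{2581312} \approx -1.5438 \cdot 10^{9}$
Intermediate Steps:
$V = - \frac{21612353}{2581312}$ ($V = 15817 \left(- \frac{1}{3392}\right) - \frac{2823}{761} = - \frac{15817}{3392} - \frac{2823}{761} = - \frac{21612353}{2581312} \approx -8.3726$)
$B{\left(h \right)} = 8 - h \left(7 + h\right)$ ($B{\left(h \right)} = 8 - h \left(h + 7\right) = 8 - h \left(7 + h\right)$)
$\left(28501 + 14504\right) \left(B{\left(186 \right)} + V\right) = \left(28501 + 14504\right) \left(\left(8 - 186^{2} - 1302\right) - \frac{21612353}{2581312}\right) = 43005 \left(\left(8 - 34596 - 1302\right) - \frac{21612353}{2581312}\right) = 43005 \left(-35890 - \frac{21612353}{2581312}\right) = 43005 \left(- \frac{92664900033}{2581312}\right) = - \frac{3985054025919165}{2581312}$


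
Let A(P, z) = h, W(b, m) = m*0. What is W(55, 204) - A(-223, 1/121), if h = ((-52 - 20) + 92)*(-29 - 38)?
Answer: 1340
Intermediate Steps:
h = -1340 (h = (-72 + 92)*(-67) = 20*(-67) = -1340)
W(b, m) = 0
A(P, z) = -1340
W(55, 204) - A(-223, 1/121) = 0 - 1*(-1340) = 0 + 1340 = 1340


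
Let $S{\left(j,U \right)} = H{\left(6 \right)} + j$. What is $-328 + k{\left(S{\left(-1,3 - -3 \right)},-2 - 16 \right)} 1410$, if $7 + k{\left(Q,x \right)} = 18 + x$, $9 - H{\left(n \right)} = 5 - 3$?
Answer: $-10198$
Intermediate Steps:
$H{\left(n \right)} = 7$ ($H{\left(n \right)} = 9 - \left(5 - 3\right) = 9 - 2 = 7$)
$S{\left(j,U \right)} = 7 + j$
$k{\left(Q,x \right)} = 11 + x$ ($k{\left(Q,x \right)} = -7 + \left(18 + x\right) = 11 + x$)
$-328 + k{\left(S{\left(-1,3 - -3 \right)},-2 - 16 \right)} 1410 = -328 + \left(11 - 18\right) 1410 = -328 - 9870 = -10198$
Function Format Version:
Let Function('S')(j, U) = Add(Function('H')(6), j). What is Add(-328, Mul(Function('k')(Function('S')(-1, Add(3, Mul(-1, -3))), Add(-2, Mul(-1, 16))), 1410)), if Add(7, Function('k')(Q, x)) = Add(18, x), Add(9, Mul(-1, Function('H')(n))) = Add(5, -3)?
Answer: -10198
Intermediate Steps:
Function('H')(n) = 7 (Function('H')(n) = Add(9, Mul(-1, Add(5, -3))) = Add(9, Mul(-1, 2)) = Add(9, -2) = 7)
Function('S')(j, U) = Add(7, j)
Function('k')(Q, x) = Add(11, x) (Function('k')(Q, x) = Add(-7, Add(18, x)) = Add(11, x))
Add(-328, Mul(Function('k')(Function('S')(-1, Add(3, Mul(-1, -3))), Add(-2, Mul(-1, 16))), 1410)) = Add(-328, Mul(Add(11, Add(-2, Mul(-1, 16))), 1410)) = Add(-328, Mul(Add(11, Add(-2, -16)), 1410)) = Add(-328, Mul(Add(11, -18), 1410)) = Add(-328, Mul(-7, 1410)) = Add(-328, -9870) = -10198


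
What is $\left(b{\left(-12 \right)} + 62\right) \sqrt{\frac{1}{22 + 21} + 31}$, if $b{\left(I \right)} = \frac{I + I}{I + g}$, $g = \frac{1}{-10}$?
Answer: $\frac{7742 \sqrt{57362}}{5203} \approx 356.38$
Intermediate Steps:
$g = - \frac{1}{10} \approx -0.1$
$b{\left(I \right)} = \frac{2 I}{- \frac{1}{10} + I}$ ($b{\left(I \right)} = \frac{I + I}{I - \frac{1}{10}} = \frac{2 I}{- \frac{1}{10} + I}$)
$\left(b{\left(-12 \right)} + 62\right) \sqrt{\frac{1}{22 + 21} + 31} = \left(20 \left(-12\right) \frac{1}{-1 + 10 \left(-12\right)} + 62\right) \sqrt{\frac{1}{22 + 21} + 31} = \left(20 \left(-12\right) \frac{1}{-1 - 120} + 62\right) \sqrt{\frac{1}{43} + 31} = \left(20 \left(-12\right) \frac{1}{-121} + 62\right) \sqrt{\frac{1}{43} + 31} = \left(20 \left(-12\right) \left(- \frac{1}{121}\right) + 62\right) \sqrt{\frac{1334}{43}} = \left(\frac{240}{121} + 62\right) \frac{\sqrt{57362}}{43} = \frac{7742 \frac{\sqrt{57362}}{43}}{121} = \frac{7742 \sqrt{57362}}{5203}$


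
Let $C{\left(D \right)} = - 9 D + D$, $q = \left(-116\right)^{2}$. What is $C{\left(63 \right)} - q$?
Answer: $-13960$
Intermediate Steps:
$q = 13456$
$C{\left(D \right)} = - 8 D$
$C{\left(63 \right)} - q = \left(-8\right) 63 - 13456 = -504 - 13456 = -13960$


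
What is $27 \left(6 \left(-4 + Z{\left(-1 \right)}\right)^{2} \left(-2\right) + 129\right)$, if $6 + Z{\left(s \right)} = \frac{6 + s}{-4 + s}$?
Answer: $-35721$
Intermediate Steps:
$Z{\left(s \right)} = -6 + \frac{6 + s}{-4 + s}$
$27 \left(6 \left(-4 + Z{\left(-1 \right)}\right)^{2} \left(-2\right) + 129\right) = 27 \left(6 \left(-4 + \frac{5 \left(6 - -1\right)}{-4 - 1}\right)^{2} \left(-2\right) + 129\right) = 27 \left(6 \left(-4 + \frac{5 \left(6 + 1\right)}{-5}\right)^{2} \left(-2\right) + 129\right) = 27 \left(6 \left(-4 + 5 \left(- \frac{1}{5}\right) 7\right)^{2} \left(-2\right) + 129\right) = 27 \left(6 \left(-4 - 7\right)^{2} \left(-2\right) + 129\right) = 27 \left(6 \left(-11\right)^{2} \left(-2\right) + 129\right) = 27 \left(6 \cdot 121 \left(-2\right) + 129\right) = 27 \left(726 \left(-2\right) + 129\right) = 27 \left(-1452 + 129\right) = 27 \left(-1323\right) = -35721$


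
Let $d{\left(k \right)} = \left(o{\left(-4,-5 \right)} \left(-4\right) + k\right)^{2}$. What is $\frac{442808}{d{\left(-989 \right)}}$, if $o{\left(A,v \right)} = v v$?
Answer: $\frac{442808}{1185921} \approx 0.37339$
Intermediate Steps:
$o{\left(A,v \right)} = v^{2}$
$d{\left(k \right)} = \left(-100 + k\right)^{2}$ ($d{\left(k \right)} = \left(\left(-5\right)^{2} \left(-4\right) + k\right)^{2} = \left(25 \left(-4\right) + k\right)^{2} = \left(-100 + k\right)^{2}$)
$\frac{442808}{d{\left(-989 \right)}} = \frac{442808}{\left(-100 - 989\right)^{2}} = \frac{442808}{\left(-1089\right)^{2}} = \frac{442808}{1185921}$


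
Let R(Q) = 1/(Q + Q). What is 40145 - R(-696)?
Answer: 55881841/1392 ≈ 40145.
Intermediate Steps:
R(Q) = 1/(2*Q)
40145 - R(-696) = 40145 - 1/(2*(-696)) = 40145 - (-1)/(2*696) = 40145 - 1*(-1/1392) = 40145 + 1/1392 = 55881841/1392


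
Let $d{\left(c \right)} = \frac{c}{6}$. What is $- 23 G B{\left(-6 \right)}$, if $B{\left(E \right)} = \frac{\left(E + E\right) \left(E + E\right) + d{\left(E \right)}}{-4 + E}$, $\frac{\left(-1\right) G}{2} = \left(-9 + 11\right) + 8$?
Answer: $-6578$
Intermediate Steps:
$d{\left(c \right)} = \frac{c}{6}$ ($d{\left(c \right)} = c \frac{1}{6} = \frac{c}{6}$)
$G = -20$ ($G = - 2 \left(\left(-9 + 11\right) + 8\right) = - 2 \left(2 + 8\right) = \left(-2\right) 10 = -20$)
$B{\left(E \right)} = \frac{4 E^{2} + \frac{E}{6}}{-4 + E}$ ($B{\left(E \right)} = \frac{\left(E + E\right) \left(E + E\right) + \frac{E}{6}}{-4 + E} = \frac{2 E 2 E + \frac{E}{6}}{-4 + E} = \frac{4 E^{2} + \frac{E}{6}}{-4 + E}$)
$- 23 G B{\left(-6 \right)} = \left(-23\right) \left(-20\right) \frac{1}{6} \left(-6\right) \frac{1}{-4 - 6} \left(1 + 24 \left(-6\right)\right) = 460 \cdot \frac{1}{6} \left(-6\right) \frac{1}{-10} \left(1 - 144\right) = 460 \cdot \frac{1}{6} \left(-6\right) \left(- \frac{1}{10}\right) \left(-143\right) = 460 \left(- \frac{143}{10}\right) = -6578$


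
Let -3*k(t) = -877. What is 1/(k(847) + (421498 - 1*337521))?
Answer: 3/252808 ≈ 1.1867e-5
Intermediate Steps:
k(t) = 877/3 (k(t) = -⅓*(-877) = 877/3)
1/(k(847) + (421498 - 1*337521)) = 1/(877/3 + (421498 - 1*337521)) = 1/(877/3 + (421498 - 337521)) = 1/(877/3 + 83977) = 1/(252808/3) = 3/252808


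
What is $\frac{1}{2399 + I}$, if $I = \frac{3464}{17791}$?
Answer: $\frac{17791}{42684073} \approx 0.00041681$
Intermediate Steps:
$I = \frac{3464}{17791}$ ($I = 3464 \cdot \frac{1}{17791} = \frac{3464}{17791} \approx 0.19471$)
$\frac{1}{2399 + I} = \frac{1}{2399 + \frac{3464}{17791}} = \frac{1}{\frac{42684073}{17791}} = \frac{17791}{42684073}$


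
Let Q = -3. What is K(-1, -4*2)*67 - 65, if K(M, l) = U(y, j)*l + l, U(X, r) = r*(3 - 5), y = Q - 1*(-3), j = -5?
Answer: -5961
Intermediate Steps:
y = 0 (y = -3 - 1*(-3) = -3 + 3 = 0)
U(X, r) = -2*r (U(X, r) = r*(-2) = -2*r)
K(M, l) = 11*l (K(M, l) = (-2*(-5))*l + l = 10*l + l = 11*l)
K(-1, -4*2)*67 - 65 = (11*(-4*2))*67 - 65 = (11*(-8))*67 - 65 = -88*67 - 65 = -5896 - 65 = -5961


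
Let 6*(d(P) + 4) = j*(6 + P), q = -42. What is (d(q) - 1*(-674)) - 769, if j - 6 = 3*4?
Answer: -207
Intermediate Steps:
j = 18 (j = 6 + 3*4 = 6 + 12 = 18)
d(P) = 14 + 3*P (d(P) = -4 + (18*(6 + P))/6 = -4 + (108 + 18*P)/6 = -4 + (18 + 3*P) = 14 + 3*P)
(d(q) - 1*(-674)) - 769 = ((14 + 3*(-42)) - 1*(-674)) - 769 = ((14 - 126) + 674) - 769 = (-112 + 674) - 769 = 562 - 769 = -207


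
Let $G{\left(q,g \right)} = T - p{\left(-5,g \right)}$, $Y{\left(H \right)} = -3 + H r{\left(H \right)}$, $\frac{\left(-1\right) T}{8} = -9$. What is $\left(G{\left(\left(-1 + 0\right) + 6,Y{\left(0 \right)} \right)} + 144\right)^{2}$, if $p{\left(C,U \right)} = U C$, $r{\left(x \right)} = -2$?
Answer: $40401$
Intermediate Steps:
$T = 72$ ($T = \left(-8\right) \left(-9\right) = 72$)
$p{\left(C,U \right)} = C U$
$Y{\left(H \right)} = -3 - 2 H$ ($Y{\left(H \right)} = -3 + H \left(-2\right) = -3 - 2 H$)
$G{\left(q,g \right)} = 72 + 5 g$ ($G{\left(q,g \right)} = 72 - - 5 g = 72 + 5 g$)
$\left(G{\left(\left(-1 + 0\right) + 6,Y{\left(0 \right)} \right)} + 144\right)^{2} = \left(\left(72 + 5 \left(-3 - 0\right)\right) + 144\right)^{2} = \left(\left(72 + 5 \left(-3 + 0\right)\right) + 144\right)^{2} = \left(\left(72 + 5 \left(-3\right)\right) + 144\right)^{2} = \left(\left(72 - 15\right) + 144\right)^{2} = \left(57 + 144\right)^{2} = 201^{2} = 40401$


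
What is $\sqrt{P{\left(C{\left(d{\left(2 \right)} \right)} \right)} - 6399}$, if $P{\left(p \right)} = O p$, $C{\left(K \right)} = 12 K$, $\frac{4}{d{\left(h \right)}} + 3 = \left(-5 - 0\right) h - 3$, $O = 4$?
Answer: $i \sqrt{6411} \approx 80.069 i$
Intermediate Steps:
$d{\left(h \right)} = \frac{4}{-6 - 5 h}$ ($d{\left(h \right)} = \frac{4}{-3 + \left(\left(-5 - 0\right) h - 3\right)} = \frac{4}{-3 + \left(\left(-5 + 0\right) h - 3\right)} = \frac{4}{-3 - \left(3 + 5 h\right)} = \frac{4}{-6 - 5 h}$)
$P{\left(p \right)} = 4 p$
$\sqrt{P{\left(C{\left(d{\left(2 \right)} \right)} \right)} - 6399} = \sqrt{4 \cdot 12 \left(- \frac{4}{6 + 5 \cdot 2}\right) - 6399} = \sqrt{4 \cdot 12 \left(- \frac{4}{6 + 10}\right) - 6399} = \sqrt{4 \cdot 12 \left(- \frac{4}{16}\right) - 6399} = \sqrt{4 \cdot 12 \left(\left(-4\right) \frac{1}{16}\right) - 6399} = \sqrt{4 \cdot 12 \left(- \frac{1}{4}\right) - 6399} = \sqrt{4 \left(-3\right) - 6399} = \sqrt{-12 - 6399} = \sqrt{-6411} = i \sqrt{6411}$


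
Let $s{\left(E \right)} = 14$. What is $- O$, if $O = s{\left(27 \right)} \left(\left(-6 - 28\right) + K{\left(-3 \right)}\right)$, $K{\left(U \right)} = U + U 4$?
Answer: $686$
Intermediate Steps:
$K{\left(U \right)} = 5 U$ ($K{\left(U \right)} = U + 4 U = 5 U$)
$O = -686$ ($O = 14 \left(\left(-6 - 28\right) + 5 \left(-3\right)\right) = 14 \left(-34 - 15\right) = 14 \left(-49\right) = -686$)
$- O = \left(-1\right) \left(-686\right) = 686$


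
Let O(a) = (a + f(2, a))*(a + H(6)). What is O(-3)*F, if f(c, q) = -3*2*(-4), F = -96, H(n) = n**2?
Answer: -66528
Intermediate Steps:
f(c, q) = 24 (f(c, q) = -6*(-4) = 24)
O(a) = (24 + a)*(36 + a) (O(a) = (a + 24)*(a + 6**2) = (24 + a)*(a + 36) = (24 + a)*(36 + a))
O(-3)*F = (864 + (-3)**2 + 60*(-3))*(-96) = (864 + 9 - 180)*(-96) = 693*(-96) = -66528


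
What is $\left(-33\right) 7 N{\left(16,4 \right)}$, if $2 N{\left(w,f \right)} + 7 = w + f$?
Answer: $- \frac{3003}{2} \approx -1501.5$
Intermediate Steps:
$N{\left(w,f \right)} = - \frac{7}{2} + \frac{f}{2} + \frac{w}{2}$ ($N{\left(w,f \right)} = - \frac{7}{2} + \frac{w + f}{2} = - \frac{7}{2} + \frac{f + w}{2} = - \frac{7}{2} + \left(\frac{f}{2} + \frac{w}{2}\right) = - \frac{7}{2} + \frac{f}{2} + \frac{w}{2}$)
$\left(-33\right) 7 N{\left(16,4 \right)} = \left(-33\right) 7 \left(- \frac{7}{2} + \frac{1}{2} \cdot 4 + \frac{1}{2} \cdot 16\right) = - 231 \left(- \frac{7}{2} + 2 + 8\right) = \left(-231\right) \frac{13}{2} = - \frac{3003}{2}$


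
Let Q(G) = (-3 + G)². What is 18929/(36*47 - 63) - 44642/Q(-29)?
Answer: -26669261/834048 ≈ -31.976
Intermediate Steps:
18929/(36*47 - 63) - 44642/Q(-29) = 18929/(36*47 - 63) - 44642/(-3 - 29)² = 18929/(1692 - 63) - 44642/((-32)²) = 18929/1629 - 44642/1024 = 18929*(1/1629) - 44642*1/1024 = 18929/1629 - 22321/512 = -26669261/834048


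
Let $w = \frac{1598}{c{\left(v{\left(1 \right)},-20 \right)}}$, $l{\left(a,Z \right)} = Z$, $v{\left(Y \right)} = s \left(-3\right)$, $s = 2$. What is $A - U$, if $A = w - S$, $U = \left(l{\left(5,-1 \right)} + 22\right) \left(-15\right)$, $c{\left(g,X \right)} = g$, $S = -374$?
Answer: $\frac{1268}{3} \approx 422.67$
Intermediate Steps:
$v{\left(Y \right)} = -6$ ($v{\left(Y \right)} = 2 \left(-3\right) = -6$)
$w = - \frac{799}{3}$ ($w = \frac{1598}{-6} = 1598 \left(- \frac{1}{6}\right) = - \frac{799}{3} \approx -266.33$)
$U = -315$ ($U = \left(-1 + 22\right) \left(-15\right) = 21 \left(-15\right) = -315$)
$A = \frac{323}{3}$ ($A = - \frac{799}{3} - -374 = - \frac{799}{3} + 374 = \frac{323}{3} \approx 107.67$)
$A - U = \frac{323}{3} - -315 = \frac{323}{3} + 315 = \frac{1268}{3}$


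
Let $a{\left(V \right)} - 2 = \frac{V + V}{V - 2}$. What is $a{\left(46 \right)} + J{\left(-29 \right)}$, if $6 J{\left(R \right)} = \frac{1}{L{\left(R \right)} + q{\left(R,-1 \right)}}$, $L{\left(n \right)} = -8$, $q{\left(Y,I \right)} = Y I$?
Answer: $\frac{5681}{1386} \approx 4.0988$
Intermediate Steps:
$q{\left(Y,I \right)} = I Y$
$J{\left(R \right)} = \frac{1}{6 \left(-8 - R\right)}$
$a{\left(V \right)} = 2 + \frac{2 V}{-2 + V}$ ($a{\left(V \right)} = 2 + \frac{V + V}{V - 2} = 2 + \frac{2 V}{-2 + V}$)
$a{\left(46 \right)} + J{\left(-29 \right)} = \frac{4 \left(-1 + 46\right)}{-2 + 46} - \frac{1}{48 + 6 \left(-29\right)} = 4 \cdot \frac{1}{44} \cdot 45 - \frac{1}{48 - 174} = 4 \cdot \frac{1}{44} \cdot 45 - \frac{1}{-126} = \frac{45}{11} - - \frac{1}{126} = \frac{45}{11} + \frac{1}{126} = \frac{5681}{1386}$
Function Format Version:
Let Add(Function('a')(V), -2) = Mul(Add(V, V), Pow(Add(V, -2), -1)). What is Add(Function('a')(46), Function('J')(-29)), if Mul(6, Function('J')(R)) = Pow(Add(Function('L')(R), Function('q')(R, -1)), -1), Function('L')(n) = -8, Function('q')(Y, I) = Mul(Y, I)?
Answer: Rational(5681, 1386) ≈ 4.0988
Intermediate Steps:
Function('q')(Y, I) = Mul(I, Y)
Function('J')(R) = Mul(Rational(1, 6), Pow(Add(-8, Mul(-1, R)), -1))
Function('a')(V) = Add(2, Mul(2, V, Pow(Add(-2, V), -1))) (Function('a')(V) = Add(2, Mul(Add(V, V), Pow(Add(V, -2), -1))) = Add(2, Mul(Mul(2, V), Pow(Add(-2, V), -1))) = Add(2, Mul(2, V, Pow(Add(-2, V), -1))))
Add(Function('a')(46), Function('J')(-29)) = Add(Mul(4, Pow(Add(-2, 46), -1), Add(-1, 46)), Mul(-1, Pow(Add(48, Mul(6, -29)), -1))) = Add(Mul(4, Pow(44, -1), 45), Mul(-1, Pow(Add(48, -174), -1))) = Add(Mul(4, Rational(1, 44), 45), Mul(-1, Pow(-126, -1))) = Add(Rational(45, 11), Mul(-1, Rational(-1, 126))) = Add(Rational(45, 11), Rational(1, 126)) = Rational(5681, 1386)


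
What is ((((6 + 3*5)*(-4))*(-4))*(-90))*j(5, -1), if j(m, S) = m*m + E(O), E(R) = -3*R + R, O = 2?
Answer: -635040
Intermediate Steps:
E(R) = -2*R
j(m, S) = -4 + m² (j(m, S) = m*m - 2*2 = m² - 4 = -4 + m²)
((((6 + 3*5)*(-4))*(-4))*(-90))*j(5, -1) = ((((6 + 3*5)*(-4))*(-4))*(-90))*(-4 + 5²) = ((((6 + 15)*(-4))*(-4))*(-90))*(-4 + 25) = (((21*(-4))*(-4))*(-90))*21 = (-84*(-4)*(-90))*21 = (336*(-90))*21 = -30240*21 = -635040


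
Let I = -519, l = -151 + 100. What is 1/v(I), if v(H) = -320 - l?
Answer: -1/269 ≈ -0.0037175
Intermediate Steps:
l = -51
v(H) = -269 (v(H) = -320 - 1*(-51) = -320 + 51 = -269)
1/v(I) = 1/(-269) = -1/269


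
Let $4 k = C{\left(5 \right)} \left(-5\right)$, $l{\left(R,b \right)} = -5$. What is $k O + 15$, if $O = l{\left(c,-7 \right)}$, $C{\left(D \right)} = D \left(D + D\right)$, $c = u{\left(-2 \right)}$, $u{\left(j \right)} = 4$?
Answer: $\frac{655}{2} \approx 327.5$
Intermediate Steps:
$c = 4$
$C{\left(D \right)} = 2 D^{2}$ ($C{\left(D \right)} = D 2 D = 2 D^{2}$)
$O = -5$
$k = - \frac{125}{2}$ ($k = \frac{2 \cdot 5^{2} \left(-5\right)}{4} = \frac{2 \cdot 25 \left(-5\right)}{4} = \frac{50 \left(-5\right)}{4} = \frac{1}{4} \left(-250\right) = - \frac{125}{2} \approx -62.5$)
$k O + 15 = \left(- \frac{125}{2}\right) \left(-5\right) + 15 = \frac{625}{2} + 15 = \frac{655}{2}$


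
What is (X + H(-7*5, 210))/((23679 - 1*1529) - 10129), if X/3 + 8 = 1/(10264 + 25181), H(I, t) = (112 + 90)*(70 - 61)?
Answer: 21196111/142028115 ≈ 0.14924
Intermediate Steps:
H(I, t) = 1818 (H(I, t) = 202*9 = 1818)
X = -283559/11815 (X = -24 + 3/(10264 + 25181) = -24 + 3/35445 = -24 + 3*(1/35445) = -24 + 1/11815 = -283559/11815 ≈ -24.000)
(X + H(-7*5, 210))/((23679 - 1*1529) - 10129) = (-283559/11815 + 1818)/((23679 - 1*1529) - 10129) = 21196111/(11815*((23679 - 1529) - 10129)) = 21196111/(11815*(22150 - 10129)) = (21196111/11815)/12021 = (21196111/11815)*(1/12021) = 21196111/142028115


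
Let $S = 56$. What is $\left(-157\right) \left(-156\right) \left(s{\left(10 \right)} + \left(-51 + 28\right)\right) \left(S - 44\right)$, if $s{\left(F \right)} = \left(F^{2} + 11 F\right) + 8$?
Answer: $57311280$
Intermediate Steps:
$s{\left(F \right)} = 8 + F^{2} + 11 F$
$\left(-157\right) \left(-156\right) \left(s{\left(10 \right)} + \left(-51 + 28\right)\right) \left(S - 44\right) = \left(-157\right) \left(-156\right) \left(\left(8 + 10^{2} + 11 \cdot 10\right) + \left(-51 + 28\right)\right) \left(56 - 44\right) = 24492 \left(\left(8 + 100 + 110\right) - 23\right) 12 = 24492 \left(218 - 23\right) 12 = 24492 \cdot 195 \cdot 12 = 24492 \cdot 2340 = 57311280$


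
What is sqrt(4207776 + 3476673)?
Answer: sqrt(7684449) ≈ 2772.1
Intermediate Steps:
sqrt(4207776 + 3476673) = sqrt(7684449)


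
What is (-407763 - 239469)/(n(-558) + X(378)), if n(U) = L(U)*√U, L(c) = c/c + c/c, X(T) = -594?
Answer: 10679328/9863 + 107872*I*√62/9863 ≈ 1082.8 + 86.118*I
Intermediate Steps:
L(c) = 2 (L(c) = 1 + 1 = 2)
n(U) = 2*√U
(-407763 - 239469)/(n(-558) + X(378)) = (-407763 - 239469)/(2*√(-558) - 594) = -647232/(2*(3*I*√62) - 594) = -647232/(6*I*√62 - 594) = -647232/(-594 + 6*I*√62)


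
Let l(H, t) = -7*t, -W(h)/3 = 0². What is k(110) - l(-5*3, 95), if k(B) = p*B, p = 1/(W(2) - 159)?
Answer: 105625/159 ≈ 664.31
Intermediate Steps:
W(h) = 0 (W(h) = -3*0² = -3*0 = 0)
p = -1/159 (p = 1/(0 - 159) = 1/(-159) = -1/159 ≈ -0.0062893)
k(B) = -B/159
k(110) - l(-5*3, 95) = -1/159*110 - (-7)*95 = -110/159 - 1*(-665) = -110/159 + 665 = 105625/159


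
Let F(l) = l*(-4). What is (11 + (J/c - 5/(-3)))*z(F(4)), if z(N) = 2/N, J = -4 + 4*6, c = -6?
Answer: -7/6 ≈ -1.1667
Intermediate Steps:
J = 20 (J = -4 + 24 = 20)
F(l) = -4*l
(11 + (J/c - 5/(-3)))*z(F(4)) = (11 + (20/(-6) - 5/(-3)))*(2/((-4*4))) = (11 + (20*(-⅙) - 5*(-⅓)))*(2/(-16)) = (11 + (-10/3 + 5/3))*(2*(-1/16)) = (11 - 5/3)*(-⅛) = (28/3)*(-⅛) = -7/6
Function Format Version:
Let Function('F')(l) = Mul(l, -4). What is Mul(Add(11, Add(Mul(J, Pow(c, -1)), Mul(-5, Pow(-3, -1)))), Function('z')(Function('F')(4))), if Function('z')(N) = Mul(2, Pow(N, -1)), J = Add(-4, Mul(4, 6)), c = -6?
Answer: Rational(-7, 6) ≈ -1.1667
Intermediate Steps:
J = 20 (J = Add(-4, 24) = 20)
Function('F')(l) = Mul(-4, l)
Mul(Add(11, Add(Mul(J, Pow(c, -1)), Mul(-5, Pow(-3, -1)))), Function('z')(Function('F')(4))) = Mul(Add(11, Add(Mul(20, Pow(-6, -1)), Mul(-5, Pow(-3, -1)))), Mul(2, Pow(Mul(-4, 4), -1))) = Mul(Add(11, Add(Mul(20, Rational(-1, 6)), Mul(-5, Rational(-1, 3)))), Mul(2, Pow(-16, -1))) = Mul(Add(11, Add(Rational(-10, 3), Rational(5, 3))), Mul(2, Rational(-1, 16))) = Mul(Add(11, Rational(-5, 3)), Rational(-1, 8)) = Mul(Rational(28, 3), Rational(-1, 8)) = Rational(-7, 6)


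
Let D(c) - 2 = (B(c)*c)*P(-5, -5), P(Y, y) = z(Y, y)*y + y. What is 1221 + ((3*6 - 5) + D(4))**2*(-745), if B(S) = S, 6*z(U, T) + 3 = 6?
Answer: -8212404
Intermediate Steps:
z(U, T) = 1/2 (z(U, T) = -1/2 + (1/6)*6 = -1/2 + 1 = 1/2)
P(Y, y) = 3*y/2 (P(Y, y) = y/2 + y = 3*y/2)
D(c) = 2 - 15*c**2/2 (D(c) = 2 + (c*c)*((3/2)*(-5)) = 2 + c**2*(-15/2) = 2 - 15*c**2/2)
1221 + ((3*6 - 5) + D(4))**2*(-745) = 1221 + ((3*6 - 5) + (2 - 15/2*4**2))**2*(-745) = 1221 + ((18 - 5) + (2 - 15/2*16))**2*(-745) = 1221 + (13 + (2 - 120))**2*(-745) = 1221 + (13 - 118)**2*(-745) = 1221 + (-105)**2*(-745) = 1221 + 11025*(-745) = 1221 - 8213625 = -8212404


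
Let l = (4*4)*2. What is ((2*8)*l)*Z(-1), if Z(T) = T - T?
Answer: 0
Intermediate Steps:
l = 32 (l = 16*2 = 32)
Z(T) = 0
((2*8)*l)*Z(-1) = ((2*8)*32)*0 = (16*32)*0 = 512*0 = 0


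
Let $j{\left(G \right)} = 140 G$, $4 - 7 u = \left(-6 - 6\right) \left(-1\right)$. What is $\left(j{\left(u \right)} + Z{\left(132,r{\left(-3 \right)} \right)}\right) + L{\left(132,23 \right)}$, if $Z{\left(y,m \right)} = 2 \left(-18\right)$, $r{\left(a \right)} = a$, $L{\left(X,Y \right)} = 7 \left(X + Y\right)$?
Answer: $889$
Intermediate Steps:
$L{\left(X,Y \right)} = 7 X + 7 Y$
$u = - \frac{8}{7}$ ($u = \frac{4}{7} - \frac{\left(-6 - 6\right) \left(-1\right)}{7} = \frac{4}{7} - \frac{\left(-12\right) \left(-1\right)}{7} = \frac{4}{7} - \frac{12}{7} = - \frac{8}{7} \approx -1.1429$)
$Z{\left(y,m \right)} = -36$
$\left(j{\left(u \right)} + Z{\left(132,r{\left(-3 \right)} \right)}\right) + L{\left(132,23 \right)} = \left(140 \left(- \frac{8}{7}\right) - 36\right) + \left(7 \cdot 132 + 7 \cdot 23\right) = \left(-160 - 36\right) + \left(924 + 161\right) = -196 + 1085 = 889$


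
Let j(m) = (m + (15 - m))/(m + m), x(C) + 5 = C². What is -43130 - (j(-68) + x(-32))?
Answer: -6004249/136 ≈ -44149.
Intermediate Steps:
x(C) = -5 + C²
j(m) = 15/(2*m) (j(m) = 15/((2*m)) = 15*(1/(2*m)) = 15/(2*m))
-43130 - (j(-68) + x(-32)) = -43130 - ((15/2)/(-68) + (-5 + (-32)²)) = -43130 - ((15/2)*(-1/68) + (-5 + 1024)) = -43130 - (-15/136 + 1019) = -43130 - 1*138569/136 = -43130 - 138569/136 = -6004249/136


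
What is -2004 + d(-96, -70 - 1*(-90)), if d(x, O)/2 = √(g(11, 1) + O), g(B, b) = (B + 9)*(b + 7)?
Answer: -2004 + 12*√5 ≈ -1977.2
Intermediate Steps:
g(B, b) = (7 + b)*(9 + B) (g(B, b) = (9 + B)*(7 + b) = (7 + b)*(9 + B))
d(x, O) = 2*√(160 + O) (d(x, O) = 2*√((63 + 7*11 + 9*1 + 11*1) + O) = 2*√((63 + 77 + 9 + 11) + O) = 2*√(160 + O))
-2004 + d(-96, -70 - 1*(-90)) = -2004 + 2*√(160 + (-70 - 1*(-90))) = -2004 + 2*√(160 + (-70 + 90)) = -2004 + 2*√(160 + 20) = -2004 + 2*√180 = -2004 + 2*(6*√5) = -2004 + 12*√5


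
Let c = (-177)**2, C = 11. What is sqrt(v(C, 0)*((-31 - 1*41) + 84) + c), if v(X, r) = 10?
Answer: sqrt(31449) ≈ 177.34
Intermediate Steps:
c = 31329
sqrt(v(C, 0)*((-31 - 1*41) + 84) + c) = sqrt(10*((-31 - 1*41) + 84) + 31329) = sqrt(10*((-31 - 41) + 84) + 31329) = sqrt(10*(-72 + 84) + 31329) = sqrt(10*12 + 31329) = sqrt(120 + 31329) = sqrt(31449)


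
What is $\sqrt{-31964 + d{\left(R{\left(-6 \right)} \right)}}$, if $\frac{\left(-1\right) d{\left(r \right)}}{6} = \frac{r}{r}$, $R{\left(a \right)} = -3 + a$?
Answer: $i \sqrt{31970} \approx 178.8 i$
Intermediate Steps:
$d{\left(r \right)} = -6$ ($d{\left(r \right)} = - 6 \frac{r}{r} = \left(-6\right) 1 = -6$)
$\sqrt{-31964 + d{\left(R{\left(-6 \right)} \right)}} = \sqrt{-31964 - 6} = \sqrt{-31970} = i \sqrt{31970}$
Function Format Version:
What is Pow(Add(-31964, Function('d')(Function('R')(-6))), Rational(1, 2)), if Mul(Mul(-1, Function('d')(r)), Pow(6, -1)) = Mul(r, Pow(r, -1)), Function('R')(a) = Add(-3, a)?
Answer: Mul(I, Pow(31970, Rational(1, 2))) ≈ Mul(178.80, I)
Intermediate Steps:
Function('d')(r) = -6 (Function('d')(r) = Mul(-6, Mul(r, Pow(r, -1))) = Mul(-6, 1) = -6)
Pow(Add(-31964, Function('d')(Function('R')(-6))), Rational(1, 2)) = Pow(Add(-31964, -6), Rational(1, 2)) = Pow(-31970, Rational(1, 2)) = Mul(I, Pow(31970, Rational(1, 2)))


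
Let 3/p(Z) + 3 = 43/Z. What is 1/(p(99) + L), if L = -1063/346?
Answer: -21971/93191 ≈ -0.23576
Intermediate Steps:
p(Z) = 3/(-3 + 43/Z)
L = -1063/346 (L = -1063*1/346 = -1063/346 ≈ -3.0723)
1/(p(99) + L) = 1/(-3*99/(-43 + 3*99) - 1063/346) = 1/(-3*99/(-43 + 297) - 1063/346) = 1/(-3*99/254 - 1063/346) = 1/(-3*99*1/254 - 1063/346) = 1/(-297/254 - 1063/346) = 1/(-93191/21971) = -21971/93191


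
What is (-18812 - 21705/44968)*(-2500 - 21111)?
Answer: 2853422138933/6424 ≈ 4.4418e+8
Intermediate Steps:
(-18812 - 21705/44968)*(-2500 - 21111) = (-18812 - 21705*1/44968)*(-23611) = (-18812 - 21705/44968)*(-23611) = -845959721/44968*(-23611) = 2853422138933/6424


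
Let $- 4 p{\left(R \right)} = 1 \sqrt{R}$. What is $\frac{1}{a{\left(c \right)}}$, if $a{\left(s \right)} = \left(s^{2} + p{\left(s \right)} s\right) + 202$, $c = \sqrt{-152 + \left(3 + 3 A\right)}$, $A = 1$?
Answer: $\frac{4}{224 - i 146^{\frac{3}{4}} \sqrt{i}} \approx 0.015554 + 0.0018208 i$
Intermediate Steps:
$p{\left(R \right)} = - \frac{\sqrt{R}}{4}$ ($p{\left(R \right)} = - \frac{1 \sqrt{R}}{4} = - \frac{\sqrt{R}}{4}$)
$c = i \sqrt{146}$ ($c = \sqrt{-152 + \left(3 + 3 \cdot 1\right)} = \sqrt{-152 + \left(3 + 3\right)} = \sqrt{-152 + 6} = \sqrt{-146} = i \sqrt{146} \approx 12.083 i$)
$a{\left(s \right)} = 202 + s^{2} - \frac{s^{\frac{3}{2}}}{4}$ ($a{\left(s \right)} = \left(s^{2} + - \frac{\sqrt{s}}{4} s\right) + 202 = \left(s^{2} - \frac{s^{\frac{3}{2}}}{4}\right) + 202 = 202 + s^{2} - \frac{s^{\frac{3}{2}}}{4}$)
$\frac{1}{a{\left(c \right)}} = \frac{1}{202 + \left(i \sqrt{146}\right)^{2} - \frac{\left(i \sqrt{146}\right)^{\frac{3}{2}}}{4}} = \frac{1}{202 - 146 - \frac{146^{\frac{3}{4}} i^{\frac{3}{2}}}{4}} = \frac{1}{56 - \frac{146^{\frac{3}{4}} i^{\frac{3}{2}}}{4}}$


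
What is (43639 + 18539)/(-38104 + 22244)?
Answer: -31089/7930 ≈ -3.9204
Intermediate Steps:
(43639 + 18539)/(-38104 + 22244) = 62178/(-15860) = 62178*(-1/15860) = -31089/7930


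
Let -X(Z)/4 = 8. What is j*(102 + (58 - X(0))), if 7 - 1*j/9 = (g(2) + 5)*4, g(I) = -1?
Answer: -15552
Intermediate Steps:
X(Z) = -32 (X(Z) = -4*8 = -32)
j = -81 (j = 63 - 9*(-1 + 5)*4 = 63 - 36*4 = 63 - 9*16 = 63 - 144 = -81)
j*(102 + (58 - X(0))) = -81*(102 + (58 - 1*(-32))) = -81*(102 + (58 + 32)) = -81*(102 + 90) = -81*192 = -15552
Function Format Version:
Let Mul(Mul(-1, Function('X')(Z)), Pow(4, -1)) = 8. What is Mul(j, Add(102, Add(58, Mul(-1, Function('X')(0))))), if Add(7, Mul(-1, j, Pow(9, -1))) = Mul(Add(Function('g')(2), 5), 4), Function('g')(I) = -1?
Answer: -15552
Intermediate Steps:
Function('X')(Z) = -32 (Function('X')(Z) = Mul(-4, 8) = -32)
j = -81 (j = Add(63, Mul(-9, Mul(Add(-1, 5), 4))) = Add(63, Mul(-9, Mul(4, 4))) = Add(63, Mul(-9, 16)) = Add(63, -144) = -81)
Mul(j, Add(102, Add(58, Mul(-1, Function('X')(0))))) = Mul(-81, Add(102, Add(58, Mul(-1, -32)))) = Mul(-81, Add(102, Add(58, 32))) = Mul(-81, Add(102, 90)) = Mul(-81, 192) = -15552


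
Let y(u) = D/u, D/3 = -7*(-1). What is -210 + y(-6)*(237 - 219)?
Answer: -273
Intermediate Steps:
D = 21 (D = 3*(-7*(-1)) = 3*7 = 21)
y(u) = 21/u
-210 + y(-6)*(237 - 219) = -210 + (21/(-6))*(237 - 219) = -210 + (21*(-1/6))*18 = -210 - 7/2*18 = -210 - 63 = -273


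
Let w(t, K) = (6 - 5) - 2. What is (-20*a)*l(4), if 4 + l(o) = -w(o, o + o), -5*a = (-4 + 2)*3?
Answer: 72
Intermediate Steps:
w(t, K) = -1 (w(t, K) = 1 - 2 = -1)
a = 6/5 (a = -(-4 + 2)*3/5 = -(-2)*3/5 = -⅕*(-6) = 6/5 ≈ 1.2000)
l(o) = -3 (l(o) = -4 - 1*(-1) = -4 + 1 = -3)
(-20*a)*l(4) = -20*6/5*(-3) = -24*(-3) = 72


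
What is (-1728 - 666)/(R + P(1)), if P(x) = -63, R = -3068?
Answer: 2394/3131 ≈ 0.76461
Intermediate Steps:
(-1728 - 666)/(R + P(1)) = (-1728 - 666)/(-3068 - 63) = -2394/(-3131) = -2394*(-1/3131) = 2394/3131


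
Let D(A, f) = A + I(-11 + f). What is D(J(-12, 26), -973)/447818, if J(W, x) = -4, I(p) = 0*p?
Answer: -2/223909 ≈ -8.9322e-6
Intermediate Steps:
I(p) = 0
D(A, f) = A (D(A, f) = A + 0 = A)
D(J(-12, 26), -973)/447818 = -4/447818 = -4*1/447818 = -2/223909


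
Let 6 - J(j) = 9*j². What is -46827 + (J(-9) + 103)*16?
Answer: -56747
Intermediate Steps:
J(j) = 6 - 9*j²
-46827 + (J(-9) + 103)*16 = -46827 + ((6 - 9*(-9)²) + 103)*16 = -46827 + ((6 - 9*81) + 103)*16 = -46827 + ((6 - 729) + 103)*16 = -46827 + (-723 + 103)*16 = -46827 - 620*16 = -46827 - 9920 = -56747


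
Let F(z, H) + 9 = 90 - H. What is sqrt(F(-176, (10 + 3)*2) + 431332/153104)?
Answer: sqrt(21176321397)/19138 ≈ 7.6038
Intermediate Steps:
F(z, H) = 81 - H (F(z, H) = -9 + (90 - H) = 81 - H)
sqrt(F(-176, (10 + 3)*2) + 431332/153104) = sqrt((81 - (10 + 3)*2) + 431332/153104) = sqrt((81 - 13*2) + 431332*(1/153104)) = sqrt((81 - 1*26) + 107833/38276) = sqrt((81 - 26) + 107833/38276) = sqrt(55 + 107833/38276) = sqrt(2213013/38276) = sqrt(21176321397)/19138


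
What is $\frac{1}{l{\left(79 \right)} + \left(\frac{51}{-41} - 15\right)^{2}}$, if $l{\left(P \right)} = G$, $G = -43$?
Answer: $\frac{1681}{371273} \approx 0.0045277$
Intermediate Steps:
$l{\left(P \right)} = -43$
$\frac{1}{l{\left(79 \right)} + \left(\frac{51}{-41} - 15\right)^{2}} = \frac{1}{-43 + \left(\frac{51}{-41} - 15\right)^{2}} = \frac{1}{-43 + \left(51 \left(- \frac{1}{41}\right) - 15\right)^{2}} = \frac{1}{-43 + \left(- \frac{51}{41} - 15\right)^{2}} = \frac{1}{-43 + \left(- \frac{666}{41}\right)^{2}} = \frac{1}{-43 + \frac{443556}{1681}} = \frac{1}{\frac{371273}{1681}} = \frac{1681}{371273}$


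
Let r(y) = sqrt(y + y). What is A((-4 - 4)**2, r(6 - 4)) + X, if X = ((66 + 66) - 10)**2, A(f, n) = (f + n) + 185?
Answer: 15135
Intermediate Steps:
r(y) = sqrt(2)*sqrt(y) (r(y) = sqrt(2*y) = sqrt(2)*sqrt(y))
A(f, n) = 185 + f + n
X = 14884 (X = (132 - 10)**2 = 122**2 = 14884)
A((-4 - 4)**2, r(6 - 4)) + X = (185 + (-4 - 4)**2 + sqrt(2)*sqrt(6 - 4)) + 14884 = (185 + (-8)**2 + sqrt(2)*sqrt(2)) + 14884 = (185 + 64 + 2) + 14884 = 251 + 14884 = 15135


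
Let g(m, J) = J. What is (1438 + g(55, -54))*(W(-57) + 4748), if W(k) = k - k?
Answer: 6571232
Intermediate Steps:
W(k) = 0
(1438 + g(55, -54))*(W(-57) + 4748) = (1438 - 54)*(0 + 4748) = 1384*4748 = 6571232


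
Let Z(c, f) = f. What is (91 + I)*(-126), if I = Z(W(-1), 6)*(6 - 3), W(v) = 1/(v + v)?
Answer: -13734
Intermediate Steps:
W(v) = 1/(2*v)
I = 18 (I = 6*(6 - 3) = 6*3 = 18)
(91 + I)*(-126) = (91 + 18)*(-126) = 109*(-126) = -13734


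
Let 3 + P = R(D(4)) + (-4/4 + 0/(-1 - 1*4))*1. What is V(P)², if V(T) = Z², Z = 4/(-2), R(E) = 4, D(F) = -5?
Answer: 16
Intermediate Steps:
Z = -2 (Z = 4*(-½) = -2)
P = 0 (P = -3 + (4 + (-4/4 + 0/(-1 - 1*4))*1) = -3 + (4 + (-4*¼ + 0/(-1 - 4))*1) = -3 + (4 + (-1 + 0/(-5))*1) = -3 + (4 + (-1 + 0*(-⅕))*1) = -3 + (4 + (-1 + 0)*1) = -3 + (4 - 1*1) = -3 + (4 - 1) = -3 + 3 = 0)
V(T) = 4 (V(T) = (-2)² = 4)
V(P)² = 4² = 16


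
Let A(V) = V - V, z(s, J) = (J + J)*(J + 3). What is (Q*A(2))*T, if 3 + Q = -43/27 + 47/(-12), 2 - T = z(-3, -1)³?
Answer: 0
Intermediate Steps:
z(s, J) = 2*J*(3 + J) (z(s, J) = (2*J)*(3 + J) = 2*J*(3 + J))
T = 66 (T = 2 - (2*(-1)*(3 - 1))³ = 2 - (2*(-1)*2)³ = 2 - 1*(-4)³ = 2 - 1*(-64) = 2 + 64 = 66)
A(V) = 0
Q = -919/108 (Q = -3 + (-43/27 + 47/(-12)) = -3 + (-43*1/27 + 47*(-1/12)) = -3 + (-43/27 - 47/12) = -3 - 595/108 = -919/108 ≈ -8.5093)
(Q*A(2))*T = -919/108*0*66 = 0*66 = 0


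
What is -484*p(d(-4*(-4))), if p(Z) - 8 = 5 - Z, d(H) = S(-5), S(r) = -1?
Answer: -6776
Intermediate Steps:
d(H) = -1
p(Z) = 13 - Z (p(Z) = 8 + (5 - Z) = 13 - Z)
-484*p(d(-4*(-4))) = -484*(13 - 1*(-1)) = -484*(13 + 1) = -484*14 = -6776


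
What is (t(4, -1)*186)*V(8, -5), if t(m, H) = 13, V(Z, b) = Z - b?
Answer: 31434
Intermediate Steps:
(t(4, -1)*186)*V(8, -5) = (13*186)*(8 - 1*(-5)) = 2418*(8 + 5) = 2418*13 = 31434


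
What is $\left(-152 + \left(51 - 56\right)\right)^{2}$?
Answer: $24649$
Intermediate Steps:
$\left(-152 + \left(51 - 56\right)\right)^{2} = \left(-152 - 5\right)^{2} = \left(-157\right)^{2} = 24649$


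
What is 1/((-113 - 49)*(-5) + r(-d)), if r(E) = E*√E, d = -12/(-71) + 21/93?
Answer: 8636646546810/6995684359151009 + 1912669*I*√1912669/6995684359151009 ≈ 0.0012346 + 3.7812e-7*I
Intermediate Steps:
d = 869/2201 (d = -12*(-1/71) + 21*(1/93) = 12/71 + 7/31 = 869/2201 ≈ 0.39482)
r(E) = E^(3/2)
1/((-113 - 49)*(-5) + r(-d)) = 1/((-113 - 49)*(-5) + (-1*869/2201)^(3/2)) = 1/(-162*(-5) + (-869/2201)^(3/2)) = 1/(810 - 869*I*√1912669/4844401)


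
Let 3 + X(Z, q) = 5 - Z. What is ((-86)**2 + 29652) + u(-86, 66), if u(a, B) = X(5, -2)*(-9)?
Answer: 37075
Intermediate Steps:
X(Z, q) = 2 - Z (X(Z, q) = -3 + (5 - Z) = 2 - Z)
u(a, B) = 27 (u(a, B) = (2 - 1*5)*(-9) = (2 - 5)*(-9) = -3*(-9) = 27)
((-86)**2 + 29652) + u(-86, 66) = ((-86)**2 + 29652) + 27 = (7396 + 29652) + 27 = 37048 + 27 = 37075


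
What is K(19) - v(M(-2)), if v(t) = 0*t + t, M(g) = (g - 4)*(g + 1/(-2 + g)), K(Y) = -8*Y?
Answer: -331/2 ≈ -165.50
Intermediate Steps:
M(g) = (-4 + g)*(g + 1/(-2 + g))
v(t) = t (v(t) = 0 + t = t)
K(19) - v(M(-2)) = -8*19 - (-4 + (-2)**3 - 6*(-2)**2 + 9*(-2))/(-2 - 2) = -152 - (-4 - 8 - 6*4 - 18)/(-4) = -152 - (-1)*(-4 - 8 - 24 - 18)/4 = -152 - (-1)*(-54)/4 = -152 - 1*27/2 = -152 - 27/2 = -331/2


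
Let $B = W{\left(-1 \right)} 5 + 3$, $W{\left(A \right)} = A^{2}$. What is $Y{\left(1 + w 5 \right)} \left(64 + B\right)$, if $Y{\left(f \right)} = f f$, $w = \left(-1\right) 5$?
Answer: $41472$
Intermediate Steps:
$w = -5$
$Y{\left(f \right)} = f^{2}$
$B = 8$ ($B = \left(-1\right)^{2} \cdot 5 + 3 = 1 \cdot 5 + 3 = 5 + 3 = 8$)
$Y{\left(1 + w 5 \right)} \left(64 + B\right) = \left(1 - 25\right)^{2} \left(64 + 8\right) = \left(1 - 25\right)^{2} \cdot 72 = \left(-24\right)^{2} \cdot 72 = 576 \cdot 72 = 41472$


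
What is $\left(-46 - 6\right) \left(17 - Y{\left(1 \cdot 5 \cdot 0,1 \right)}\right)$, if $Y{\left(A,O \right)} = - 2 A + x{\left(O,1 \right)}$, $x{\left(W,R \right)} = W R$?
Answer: $-832$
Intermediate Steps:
$x{\left(W,R \right)} = R W$
$Y{\left(A,O \right)} = O - 2 A$ ($Y{\left(A,O \right)} = - 2 A + 1 O = - 2 A + O = O - 2 A$)
$\left(-46 - 6\right) \left(17 - Y{\left(1 \cdot 5 \cdot 0,1 \right)}\right) = \left(-46 - 6\right) \left(17 - \left(1 - 2 \cdot 1 \cdot 5 \cdot 0\right)\right) = - 52 \left(17 - \left(1 - 2 \cdot 5 \cdot 0\right)\right) = - 52 \left(17 - \left(1 - 0\right)\right) = - 52 \left(17 - \left(1 + 0\right)\right) = - 52 \left(17 - 1\right) = \left(-52\right) 16 = -832$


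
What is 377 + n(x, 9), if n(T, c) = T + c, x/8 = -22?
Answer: 210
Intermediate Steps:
x = -176 (x = 8*(-22) = -176)
377 + n(x, 9) = 377 + (-176 + 9) = 377 - 167 = 210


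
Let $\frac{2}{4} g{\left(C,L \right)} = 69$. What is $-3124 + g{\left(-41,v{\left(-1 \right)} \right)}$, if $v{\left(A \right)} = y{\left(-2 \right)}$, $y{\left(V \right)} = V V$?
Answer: $-2986$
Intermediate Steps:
$y{\left(V \right)} = V^{2}$
$v{\left(A \right)} = 4$ ($v{\left(A \right)} = \left(-2\right)^{2} = 4$)
$g{\left(C,L \right)} = 138$ ($g{\left(C,L \right)} = 2 \cdot 69 = 138$)
$-3124 + g{\left(-41,v{\left(-1 \right)} \right)} = -3124 + 138 = -2986$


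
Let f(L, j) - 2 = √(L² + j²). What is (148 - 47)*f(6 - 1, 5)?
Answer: 202 + 505*√2 ≈ 916.18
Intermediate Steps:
f(L, j) = 2 + √(L² + j²)
(148 - 47)*f(6 - 1, 5) = (148 - 47)*(2 + √((6 - 1)² + 5²)) = 101*(2 + √(5² + 25)) = 101*(2 + √(25 + 25)) = 101*(2 + √50) = 101*(2 + 5*√2) = 202 + 505*√2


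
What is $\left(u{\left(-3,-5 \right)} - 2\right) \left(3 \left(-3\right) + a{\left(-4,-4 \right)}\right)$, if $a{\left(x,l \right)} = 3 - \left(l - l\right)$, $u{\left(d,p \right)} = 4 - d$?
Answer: $-30$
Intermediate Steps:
$a{\left(x,l \right)} = 3$ ($a{\left(x,l \right)} = 3 - 0 = 3 + 0 = 3$)
$\left(u{\left(-3,-5 \right)} - 2\right) \left(3 \left(-3\right) + a{\left(-4,-4 \right)}\right) = \left(\left(4 - -3\right) - 2\right) \left(3 \left(-3\right) + 3\right) = \left(\left(4 + 3\right) - 2\right) \left(-9 + 3\right) = \left(7 - 2\right) \left(-6\right) = 5 \left(-6\right) = -30$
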